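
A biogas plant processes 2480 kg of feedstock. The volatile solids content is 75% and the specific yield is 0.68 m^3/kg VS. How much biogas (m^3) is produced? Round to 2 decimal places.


Compute volatile solids:
  VS = mass * VS_fraction = 2480 * 0.75 = 1860.0 kg
Calculate biogas volume:
  Biogas = VS * specific_yield = 1860.0 * 0.68
  Biogas = 1264.80 m^3

1264.80


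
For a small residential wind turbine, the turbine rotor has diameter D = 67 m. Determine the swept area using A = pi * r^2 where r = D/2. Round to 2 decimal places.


Compute the rotor radius:
  r = D / 2 = 67 / 2 = 33.5 m
Calculate swept area:
  A = pi * r^2 = pi * 33.5^2
  A = 3525.65 m^2

3525.65


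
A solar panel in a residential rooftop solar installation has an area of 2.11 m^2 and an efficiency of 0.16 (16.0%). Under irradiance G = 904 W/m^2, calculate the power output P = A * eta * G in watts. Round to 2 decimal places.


Use the solar power formula P = A * eta * G.
Given: A = 2.11 m^2, eta = 0.16, G = 904 W/m^2
P = 2.11 * 0.16 * 904
P = 305.19 W

305.19


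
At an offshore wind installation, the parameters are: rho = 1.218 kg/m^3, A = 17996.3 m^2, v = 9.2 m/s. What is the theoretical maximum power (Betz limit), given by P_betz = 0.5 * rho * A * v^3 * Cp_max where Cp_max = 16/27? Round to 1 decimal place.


The Betz coefficient Cp_max = 16/27 = 0.5926
v^3 = 9.2^3 = 778.688
P_betz = 0.5 * rho * A * v^3 * Cp_max
P_betz = 0.5 * 1.218 * 17996.3 * 778.688 * 0.5926
P_betz = 5057317.5 W

5057317.5


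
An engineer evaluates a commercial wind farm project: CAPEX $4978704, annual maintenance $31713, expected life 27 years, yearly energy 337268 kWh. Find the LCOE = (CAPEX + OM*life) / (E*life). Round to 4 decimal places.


Total cost = CAPEX + OM * lifetime = 4978704 + 31713 * 27 = 4978704 + 856251 = 5834955
Total generation = annual * lifetime = 337268 * 27 = 9106236 kWh
LCOE = 5834955 / 9106236
LCOE = 0.6408 $/kWh

0.6408


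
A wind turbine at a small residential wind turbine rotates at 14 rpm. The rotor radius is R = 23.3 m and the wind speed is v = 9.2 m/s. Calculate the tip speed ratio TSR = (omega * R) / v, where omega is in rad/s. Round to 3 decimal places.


Convert rotational speed to rad/s:
  omega = 14 * 2 * pi / 60 = 1.4661 rad/s
Compute tip speed:
  v_tip = omega * R = 1.4661 * 23.3 = 34.16 m/s
Tip speed ratio:
  TSR = v_tip / v_wind = 34.16 / 9.2 = 3.713

3.713


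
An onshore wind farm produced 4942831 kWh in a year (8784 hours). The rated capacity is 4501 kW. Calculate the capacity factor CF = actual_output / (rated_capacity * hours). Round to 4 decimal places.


Capacity factor = actual output / maximum possible output
Maximum possible = rated * hours = 4501 * 8784 = 39536784 kWh
CF = 4942831 / 39536784
CF = 0.1250

0.1250


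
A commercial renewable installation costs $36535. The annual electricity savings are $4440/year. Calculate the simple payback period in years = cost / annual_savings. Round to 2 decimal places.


Simple payback period = initial cost / annual savings
Payback = 36535 / 4440
Payback = 8.23 years

8.23


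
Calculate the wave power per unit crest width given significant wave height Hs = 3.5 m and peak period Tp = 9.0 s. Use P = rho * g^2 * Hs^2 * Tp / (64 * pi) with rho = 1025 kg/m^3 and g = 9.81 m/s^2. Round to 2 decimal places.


Apply wave power formula:
  g^2 = 9.81^2 = 96.2361
  Hs^2 = 3.5^2 = 12.25
  Numerator = rho * g^2 * Hs^2 * Tp = 1025 * 96.2361 * 12.25 * 9.0 = 10875280.78
  Denominator = 64 * pi = 201.0619
  P = 10875280.78 / 201.0619 = 54089.21 W/m

54089.21


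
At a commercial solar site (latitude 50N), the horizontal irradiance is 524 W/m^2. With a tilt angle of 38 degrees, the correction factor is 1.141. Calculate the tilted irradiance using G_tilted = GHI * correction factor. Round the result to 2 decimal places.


Identify the given values:
  GHI = 524 W/m^2, tilt correction factor = 1.141
Apply the formula G_tilted = GHI * factor:
  G_tilted = 524 * 1.141
  G_tilted = 597.88 W/m^2

597.88


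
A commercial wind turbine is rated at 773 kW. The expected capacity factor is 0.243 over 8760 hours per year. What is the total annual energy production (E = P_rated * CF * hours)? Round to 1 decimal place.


Annual energy = rated_kW * capacity_factor * hours_per_year
Given: P_rated = 773 kW, CF = 0.243, hours = 8760
E = 773 * 0.243 * 8760
E = 1645469.6 kWh

1645469.6


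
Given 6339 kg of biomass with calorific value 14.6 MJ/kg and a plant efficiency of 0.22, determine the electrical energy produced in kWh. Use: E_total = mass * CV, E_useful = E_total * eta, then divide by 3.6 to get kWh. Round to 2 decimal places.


Total energy = mass * CV = 6339 * 14.6 = 92549.4 MJ
Useful energy = total * eta = 92549.4 * 0.22 = 20360.87 MJ
Convert to kWh: 20360.87 / 3.6
Useful energy = 5655.80 kWh

5655.80


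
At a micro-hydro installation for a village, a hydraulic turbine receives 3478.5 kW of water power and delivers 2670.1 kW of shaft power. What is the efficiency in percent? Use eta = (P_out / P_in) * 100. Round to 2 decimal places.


Turbine efficiency = (output power / input power) * 100
eta = (2670.1 / 3478.5) * 100
eta = 76.76%

76.76


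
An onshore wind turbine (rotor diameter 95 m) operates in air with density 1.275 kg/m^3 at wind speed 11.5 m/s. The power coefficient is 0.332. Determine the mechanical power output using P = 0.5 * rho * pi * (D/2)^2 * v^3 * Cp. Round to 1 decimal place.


Step 1 -- Compute swept area:
  A = pi * (D/2)^2 = pi * (95/2)^2 = 7088.22 m^2
Step 2 -- Apply wind power equation:
  P = 0.5 * rho * A * v^3 * Cp
  v^3 = 11.5^3 = 1520.875
  P = 0.5 * 1.275 * 7088.22 * 1520.875 * 0.332
  P = 2281649.3 W

2281649.3


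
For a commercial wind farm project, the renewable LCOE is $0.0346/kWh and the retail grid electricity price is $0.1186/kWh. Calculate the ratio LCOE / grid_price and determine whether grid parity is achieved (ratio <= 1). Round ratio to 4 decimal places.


Compare LCOE to grid price:
  LCOE = $0.0346/kWh, Grid price = $0.1186/kWh
  Ratio = LCOE / grid_price = 0.0346 / 0.1186 = 0.2917
  Grid parity achieved (ratio <= 1)? yes

0.2917


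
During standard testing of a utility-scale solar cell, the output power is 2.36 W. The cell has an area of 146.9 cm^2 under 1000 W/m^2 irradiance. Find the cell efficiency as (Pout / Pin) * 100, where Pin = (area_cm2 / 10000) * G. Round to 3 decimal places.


First compute the input power:
  Pin = area_cm2 / 10000 * G = 146.9 / 10000 * 1000 = 14.69 W
Then compute efficiency:
  Efficiency = (Pout / Pin) * 100 = (2.36 / 14.69) * 100
  Efficiency = 16.065%

16.065


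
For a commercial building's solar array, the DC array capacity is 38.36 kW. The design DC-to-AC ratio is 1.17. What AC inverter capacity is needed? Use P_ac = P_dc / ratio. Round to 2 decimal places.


The inverter AC capacity is determined by the DC/AC ratio.
Given: P_dc = 38.36 kW, DC/AC ratio = 1.17
P_ac = P_dc / ratio = 38.36 / 1.17
P_ac = 32.79 kW

32.79


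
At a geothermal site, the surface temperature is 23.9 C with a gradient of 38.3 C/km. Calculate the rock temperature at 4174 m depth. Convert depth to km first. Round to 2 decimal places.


Convert depth to km: 4174 / 1000 = 4.174 km
Temperature increase = gradient * depth_km = 38.3 * 4.174 = 159.86 C
Temperature at depth = T_surface + delta_T = 23.9 + 159.86
T = 183.76 C

183.76


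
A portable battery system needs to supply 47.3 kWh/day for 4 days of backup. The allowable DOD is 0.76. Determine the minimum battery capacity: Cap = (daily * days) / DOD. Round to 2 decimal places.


Total energy needed = daily * days = 47.3 * 4 = 189.2 kWh
Account for depth of discharge:
  Cap = total_energy / DOD = 189.2 / 0.76
  Cap = 248.95 kWh

248.95


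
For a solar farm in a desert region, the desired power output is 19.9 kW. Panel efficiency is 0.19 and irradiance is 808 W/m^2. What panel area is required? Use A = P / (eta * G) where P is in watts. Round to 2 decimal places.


Convert target power to watts: P = 19.9 * 1000 = 19900.0 W
Compute denominator: eta * G = 0.19 * 808 = 153.52
Required area A = P / (eta * G) = 19900.0 / 153.52
A = 129.62 m^2

129.62


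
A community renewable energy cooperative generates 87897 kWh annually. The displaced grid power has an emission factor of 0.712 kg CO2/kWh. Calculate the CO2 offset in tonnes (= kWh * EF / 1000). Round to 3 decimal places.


CO2 offset in kg = generation * emission_factor
CO2 offset = 87897 * 0.712 = 62582.66 kg
Convert to tonnes:
  CO2 offset = 62582.66 / 1000 = 62.583 tonnes

62.583


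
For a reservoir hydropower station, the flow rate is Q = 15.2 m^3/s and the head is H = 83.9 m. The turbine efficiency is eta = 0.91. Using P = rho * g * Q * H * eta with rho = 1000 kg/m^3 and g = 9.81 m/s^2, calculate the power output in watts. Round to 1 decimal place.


Apply the hydropower formula P = rho * g * Q * H * eta
rho * g = 1000 * 9.81 = 9810.0
P = 9810.0 * 15.2 * 83.9 * 0.91
P = 11384552.1 W

11384552.1


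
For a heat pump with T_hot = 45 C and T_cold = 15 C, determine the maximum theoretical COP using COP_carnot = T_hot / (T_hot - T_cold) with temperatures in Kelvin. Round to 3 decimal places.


Convert to Kelvin:
  T_hot = 45 + 273.15 = 318.15 K
  T_cold = 15 + 273.15 = 288.15 K
Apply Carnot COP formula:
  COP = T_hot_K / (T_hot_K - T_cold_K) = 318.15 / 30.0
  COP = 10.605

10.605


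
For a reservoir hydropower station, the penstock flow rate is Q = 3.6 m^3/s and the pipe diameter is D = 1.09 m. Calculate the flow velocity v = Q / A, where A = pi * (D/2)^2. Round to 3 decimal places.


Compute pipe cross-sectional area:
  A = pi * (D/2)^2 = pi * (1.09/2)^2 = 0.9331 m^2
Calculate velocity:
  v = Q / A = 3.6 / 0.9331
  v = 3.858 m/s

3.858


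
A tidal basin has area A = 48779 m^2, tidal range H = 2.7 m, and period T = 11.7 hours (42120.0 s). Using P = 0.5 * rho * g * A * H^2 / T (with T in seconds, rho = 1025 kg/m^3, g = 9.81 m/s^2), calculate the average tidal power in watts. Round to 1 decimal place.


Convert period to seconds: T = 11.7 * 3600 = 42120.0 s
H^2 = 2.7^2 = 7.29
P = 0.5 * rho * g * A * H^2 / T
P = 0.5 * 1025 * 9.81 * 48779 * 7.29 / 42120.0
P = 42445.8 W

42445.8


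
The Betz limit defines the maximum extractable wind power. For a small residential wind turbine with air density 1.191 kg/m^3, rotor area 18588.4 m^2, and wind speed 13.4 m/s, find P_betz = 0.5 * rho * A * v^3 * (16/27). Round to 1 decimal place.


The Betz coefficient Cp_max = 16/27 = 0.5926
v^3 = 13.4^3 = 2406.104
P_betz = 0.5 * rho * A * v^3 * Cp_max
P_betz = 0.5 * 1.191 * 18588.4 * 2406.104 * 0.5926
P_betz = 15783175.6 W

15783175.6


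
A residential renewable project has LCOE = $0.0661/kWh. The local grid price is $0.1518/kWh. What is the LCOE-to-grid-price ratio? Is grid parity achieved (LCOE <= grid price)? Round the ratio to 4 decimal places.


Compare LCOE to grid price:
  LCOE = $0.0661/kWh, Grid price = $0.1518/kWh
  Ratio = LCOE / grid_price = 0.0661 / 0.1518 = 0.4354
  Grid parity achieved (ratio <= 1)? yes

0.4354


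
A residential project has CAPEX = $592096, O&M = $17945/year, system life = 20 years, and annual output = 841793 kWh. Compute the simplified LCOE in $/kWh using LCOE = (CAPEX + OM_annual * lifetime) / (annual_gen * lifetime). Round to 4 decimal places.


Total cost = CAPEX + OM * lifetime = 592096 + 17945 * 20 = 592096 + 358900 = 950996
Total generation = annual * lifetime = 841793 * 20 = 16835860 kWh
LCOE = 950996 / 16835860
LCOE = 0.0565 $/kWh

0.0565


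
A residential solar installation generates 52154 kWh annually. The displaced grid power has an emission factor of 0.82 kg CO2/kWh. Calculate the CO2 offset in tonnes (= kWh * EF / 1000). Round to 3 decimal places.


CO2 offset in kg = generation * emission_factor
CO2 offset = 52154 * 0.82 = 42766.28 kg
Convert to tonnes:
  CO2 offset = 42766.28 / 1000 = 42.766 tonnes

42.766


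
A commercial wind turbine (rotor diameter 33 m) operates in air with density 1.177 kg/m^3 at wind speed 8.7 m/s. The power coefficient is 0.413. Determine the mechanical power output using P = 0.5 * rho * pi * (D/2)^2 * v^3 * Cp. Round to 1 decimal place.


Step 1 -- Compute swept area:
  A = pi * (D/2)^2 = pi * (33/2)^2 = 855.3 m^2
Step 2 -- Apply wind power equation:
  P = 0.5 * rho * A * v^3 * Cp
  v^3 = 8.7^3 = 658.503
  P = 0.5 * 1.177 * 855.3 * 658.503 * 0.413
  P = 136890.1 W

136890.1


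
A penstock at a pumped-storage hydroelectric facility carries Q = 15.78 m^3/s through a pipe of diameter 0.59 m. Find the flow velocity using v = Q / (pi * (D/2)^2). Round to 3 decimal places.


Compute pipe cross-sectional area:
  A = pi * (D/2)^2 = pi * (0.59/2)^2 = 0.2734 m^2
Calculate velocity:
  v = Q / A = 15.78 / 0.2734
  v = 57.718 m/s

57.718


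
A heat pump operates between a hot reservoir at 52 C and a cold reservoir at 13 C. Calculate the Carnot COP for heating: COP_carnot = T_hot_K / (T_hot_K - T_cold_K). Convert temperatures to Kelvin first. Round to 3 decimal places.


Convert to Kelvin:
  T_hot = 52 + 273.15 = 325.15 K
  T_cold = 13 + 273.15 = 286.15 K
Apply Carnot COP formula:
  COP = T_hot_K / (T_hot_K - T_cold_K) = 325.15 / 39.0
  COP = 8.337

8.337


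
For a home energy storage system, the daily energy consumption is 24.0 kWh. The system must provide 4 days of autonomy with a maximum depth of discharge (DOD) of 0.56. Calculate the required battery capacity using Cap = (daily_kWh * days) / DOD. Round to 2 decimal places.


Total energy needed = daily * days = 24.0 * 4 = 96.0 kWh
Account for depth of discharge:
  Cap = total_energy / DOD = 96.0 / 0.56
  Cap = 171.43 kWh

171.43


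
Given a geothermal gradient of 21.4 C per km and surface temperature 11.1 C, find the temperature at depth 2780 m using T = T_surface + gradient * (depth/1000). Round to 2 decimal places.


Convert depth to km: 2780 / 1000 = 2.78 km
Temperature increase = gradient * depth_km = 21.4 * 2.78 = 59.49 C
Temperature at depth = T_surface + delta_T = 11.1 + 59.49
T = 70.59 C

70.59


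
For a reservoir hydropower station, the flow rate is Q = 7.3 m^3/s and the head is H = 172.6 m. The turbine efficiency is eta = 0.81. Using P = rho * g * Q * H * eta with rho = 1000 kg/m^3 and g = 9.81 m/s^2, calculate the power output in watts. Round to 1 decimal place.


Apply the hydropower formula P = rho * g * Q * H * eta
rho * g = 1000 * 9.81 = 9810.0
P = 9810.0 * 7.3 * 172.6 * 0.81
P = 10011927.1 W

10011927.1


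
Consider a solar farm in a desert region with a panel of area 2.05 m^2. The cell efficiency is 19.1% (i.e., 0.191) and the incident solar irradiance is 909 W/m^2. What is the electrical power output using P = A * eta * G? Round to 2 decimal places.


Use the solar power formula P = A * eta * G.
Given: A = 2.05 m^2, eta = 0.191, G = 909 W/m^2
P = 2.05 * 0.191 * 909
P = 355.92 W

355.92


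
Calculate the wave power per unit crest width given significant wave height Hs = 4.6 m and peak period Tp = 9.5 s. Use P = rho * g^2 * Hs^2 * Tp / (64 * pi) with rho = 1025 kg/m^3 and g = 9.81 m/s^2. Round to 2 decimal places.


Apply wave power formula:
  g^2 = 9.81^2 = 96.2361
  Hs^2 = 4.6^2 = 21.16
  Numerator = rho * g^2 * Hs^2 * Tp = 1025 * 96.2361 * 21.16 * 9.5 = 19829015.34
  Denominator = 64 * pi = 201.0619
  P = 19829015.34 / 201.0619 = 98621.43 W/m

98621.43


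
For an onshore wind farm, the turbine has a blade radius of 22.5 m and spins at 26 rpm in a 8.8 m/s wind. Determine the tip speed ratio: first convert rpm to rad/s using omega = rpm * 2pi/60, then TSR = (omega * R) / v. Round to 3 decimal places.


Convert rotational speed to rad/s:
  omega = 26 * 2 * pi / 60 = 2.7227 rad/s
Compute tip speed:
  v_tip = omega * R = 2.7227 * 22.5 = 61.261 m/s
Tip speed ratio:
  TSR = v_tip / v_wind = 61.261 / 8.8 = 6.961

6.961


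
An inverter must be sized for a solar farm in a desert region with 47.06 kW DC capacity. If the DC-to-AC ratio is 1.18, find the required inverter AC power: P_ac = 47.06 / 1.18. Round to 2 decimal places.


The inverter AC capacity is determined by the DC/AC ratio.
Given: P_dc = 47.06 kW, DC/AC ratio = 1.18
P_ac = P_dc / ratio = 47.06 / 1.18
P_ac = 39.88 kW

39.88


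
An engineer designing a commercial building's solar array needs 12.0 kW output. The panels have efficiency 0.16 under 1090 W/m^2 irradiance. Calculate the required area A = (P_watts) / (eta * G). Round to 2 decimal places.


Convert target power to watts: P = 12.0 * 1000 = 12000.0 W
Compute denominator: eta * G = 0.16 * 1090 = 174.4
Required area A = P / (eta * G) = 12000.0 / 174.4
A = 68.81 m^2

68.81


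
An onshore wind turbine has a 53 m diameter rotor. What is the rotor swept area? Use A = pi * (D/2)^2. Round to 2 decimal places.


Compute the rotor radius:
  r = D / 2 = 53 / 2 = 26.5 m
Calculate swept area:
  A = pi * r^2 = pi * 26.5^2
  A = 2206.18 m^2

2206.18


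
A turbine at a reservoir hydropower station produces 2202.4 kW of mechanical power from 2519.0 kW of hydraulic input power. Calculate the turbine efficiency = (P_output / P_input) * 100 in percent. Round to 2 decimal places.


Turbine efficiency = (output power / input power) * 100
eta = (2202.4 / 2519.0) * 100
eta = 87.43%

87.43


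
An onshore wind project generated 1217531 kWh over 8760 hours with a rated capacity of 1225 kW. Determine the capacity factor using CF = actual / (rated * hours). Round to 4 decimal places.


Capacity factor = actual output / maximum possible output
Maximum possible = rated * hours = 1225 * 8760 = 10731000 kWh
CF = 1217531 / 10731000
CF = 0.1135

0.1135


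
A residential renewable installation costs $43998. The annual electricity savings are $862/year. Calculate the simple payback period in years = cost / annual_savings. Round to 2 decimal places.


Simple payback period = initial cost / annual savings
Payback = 43998 / 862
Payback = 51.04 years

51.04


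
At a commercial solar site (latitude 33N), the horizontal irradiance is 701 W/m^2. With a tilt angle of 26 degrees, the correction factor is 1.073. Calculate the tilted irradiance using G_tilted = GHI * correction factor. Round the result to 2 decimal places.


Identify the given values:
  GHI = 701 W/m^2, tilt correction factor = 1.073
Apply the formula G_tilted = GHI * factor:
  G_tilted = 701 * 1.073
  G_tilted = 752.17 W/m^2

752.17


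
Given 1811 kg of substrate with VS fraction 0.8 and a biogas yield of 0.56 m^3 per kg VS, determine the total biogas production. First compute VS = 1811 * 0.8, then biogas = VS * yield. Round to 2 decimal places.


Compute volatile solids:
  VS = mass * VS_fraction = 1811 * 0.8 = 1448.8 kg
Calculate biogas volume:
  Biogas = VS * specific_yield = 1448.8 * 0.56
  Biogas = 811.33 m^3

811.33


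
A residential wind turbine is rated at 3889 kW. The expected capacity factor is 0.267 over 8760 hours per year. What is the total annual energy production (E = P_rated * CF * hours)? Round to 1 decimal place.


Annual energy = rated_kW * capacity_factor * hours_per_year
Given: P_rated = 3889 kW, CF = 0.267, hours = 8760
E = 3889 * 0.267 * 8760
E = 9096059.9 kWh

9096059.9


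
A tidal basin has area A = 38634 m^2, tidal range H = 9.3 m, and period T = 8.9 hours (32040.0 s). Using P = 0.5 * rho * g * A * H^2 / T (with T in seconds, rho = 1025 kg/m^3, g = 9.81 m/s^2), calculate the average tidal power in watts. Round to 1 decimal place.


Convert period to seconds: T = 8.9 * 3600 = 32040.0 s
H^2 = 9.3^2 = 86.49
P = 0.5 * rho * g * A * H^2 / T
P = 0.5 * 1025 * 9.81 * 38634 * 86.49 / 32040.0
P = 524331.5 W

524331.5


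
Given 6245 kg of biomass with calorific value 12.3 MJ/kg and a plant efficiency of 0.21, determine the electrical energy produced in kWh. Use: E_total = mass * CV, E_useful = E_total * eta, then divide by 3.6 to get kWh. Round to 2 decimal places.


Total energy = mass * CV = 6245 * 12.3 = 76813.5 MJ
Useful energy = total * eta = 76813.5 * 0.21 = 16130.84 MJ
Convert to kWh: 16130.84 / 3.6
Useful energy = 4480.79 kWh

4480.79


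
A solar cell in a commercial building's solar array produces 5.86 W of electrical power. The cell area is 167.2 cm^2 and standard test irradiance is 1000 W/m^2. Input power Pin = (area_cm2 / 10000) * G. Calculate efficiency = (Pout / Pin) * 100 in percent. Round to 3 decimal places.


First compute the input power:
  Pin = area_cm2 / 10000 * G = 167.2 / 10000 * 1000 = 16.72 W
Then compute efficiency:
  Efficiency = (Pout / Pin) * 100 = (5.86 / 16.72) * 100
  Efficiency = 35.048%

35.048


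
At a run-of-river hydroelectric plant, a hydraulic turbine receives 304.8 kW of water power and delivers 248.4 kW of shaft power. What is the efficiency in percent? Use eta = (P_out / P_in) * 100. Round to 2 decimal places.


Turbine efficiency = (output power / input power) * 100
eta = (248.4 / 304.8) * 100
eta = 81.50%

81.50


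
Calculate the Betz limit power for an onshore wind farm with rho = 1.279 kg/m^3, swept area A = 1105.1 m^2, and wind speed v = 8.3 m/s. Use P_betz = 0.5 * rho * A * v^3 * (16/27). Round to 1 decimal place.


The Betz coefficient Cp_max = 16/27 = 0.5926
v^3 = 8.3^3 = 571.787
P_betz = 0.5 * rho * A * v^3 * Cp_max
P_betz = 0.5 * 1.279 * 1105.1 * 571.787 * 0.5926
P_betz = 239459.8 W

239459.8


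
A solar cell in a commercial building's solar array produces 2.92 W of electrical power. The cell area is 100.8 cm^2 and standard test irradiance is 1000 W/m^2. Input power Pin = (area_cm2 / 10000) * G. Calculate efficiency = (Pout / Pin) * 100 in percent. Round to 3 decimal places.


First compute the input power:
  Pin = area_cm2 / 10000 * G = 100.8 / 10000 * 1000 = 10.08 W
Then compute efficiency:
  Efficiency = (Pout / Pin) * 100 = (2.92 / 10.08) * 100
  Efficiency = 28.968%

28.968


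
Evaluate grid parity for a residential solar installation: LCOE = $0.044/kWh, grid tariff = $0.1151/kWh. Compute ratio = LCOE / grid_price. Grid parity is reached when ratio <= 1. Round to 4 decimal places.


Compare LCOE to grid price:
  LCOE = $0.044/kWh, Grid price = $0.1151/kWh
  Ratio = LCOE / grid_price = 0.044 / 0.1151 = 0.3823
  Grid parity achieved (ratio <= 1)? yes

0.3823


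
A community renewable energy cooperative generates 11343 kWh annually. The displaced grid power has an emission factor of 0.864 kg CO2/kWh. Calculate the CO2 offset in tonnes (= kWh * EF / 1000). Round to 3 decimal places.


CO2 offset in kg = generation * emission_factor
CO2 offset = 11343 * 0.864 = 9800.35 kg
Convert to tonnes:
  CO2 offset = 9800.35 / 1000 = 9.800 tonnes

9.800


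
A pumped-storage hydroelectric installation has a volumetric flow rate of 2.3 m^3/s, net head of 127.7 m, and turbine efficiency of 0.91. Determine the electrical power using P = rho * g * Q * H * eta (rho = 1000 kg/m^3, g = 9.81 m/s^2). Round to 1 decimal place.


Apply the hydropower formula P = rho * g * Q * H * eta
rho * g = 1000 * 9.81 = 9810.0
P = 9810.0 * 2.3 * 127.7 * 0.91
P = 2621978.5 W

2621978.5


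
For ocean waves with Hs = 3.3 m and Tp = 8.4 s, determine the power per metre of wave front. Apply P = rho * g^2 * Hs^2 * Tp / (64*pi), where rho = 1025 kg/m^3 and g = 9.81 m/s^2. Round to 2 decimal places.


Apply wave power formula:
  g^2 = 9.81^2 = 96.2361
  Hs^2 = 3.3^2 = 10.89
  Numerator = rho * g^2 * Hs^2 * Tp = 1025 * 96.2361 * 10.89 * 8.4 = 9023375.82
  Denominator = 64 * pi = 201.0619
  P = 9023375.82 / 201.0619 = 44878.59 W/m

44878.59


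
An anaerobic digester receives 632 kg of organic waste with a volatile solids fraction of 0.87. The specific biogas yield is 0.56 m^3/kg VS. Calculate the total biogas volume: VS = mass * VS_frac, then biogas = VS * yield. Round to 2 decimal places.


Compute volatile solids:
  VS = mass * VS_fraction = 632 * 0.87 = 549.84 kg
Calculate biogas volume:
  Biogas = VS * specific_yield = 549.84 * 0.56
  Biogas = 307.91 m^3

307.91


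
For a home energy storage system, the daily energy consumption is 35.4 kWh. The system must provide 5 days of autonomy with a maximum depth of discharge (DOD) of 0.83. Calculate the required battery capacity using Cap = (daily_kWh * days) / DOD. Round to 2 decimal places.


Total energy needed = daily * days = 35.4 * 5 = 177.0 kWh
Account for depth of discharge:
  Cap = total_energy / DOD = 177.0 / 0.83
  Cap = 213.25 kWh

213.25


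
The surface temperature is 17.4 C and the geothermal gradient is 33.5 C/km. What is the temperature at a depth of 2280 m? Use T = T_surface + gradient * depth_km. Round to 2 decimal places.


Convert depth to km: 2280 / 1000 = 2.28 km
Temperature increase = gradient * depth_km = 33.5 * 2.28 = 76.38 C
Temperature at depth = T_surface + delta_T = 17.4 + 76.38
T = 93.78 C

93.78


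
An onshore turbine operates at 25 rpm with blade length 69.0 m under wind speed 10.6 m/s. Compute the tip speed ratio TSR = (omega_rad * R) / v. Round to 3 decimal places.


Convert rotational speed to rad/s:
  omega = 25 * 2 * pi / 60 = 2.618 rad/s
Compute tip speed:
  v_tip = omega * R = 2.618 * 69.0 = 180.642 m/s
Tip speed ratio:
  TSR = v_tip / v_wind = 180.642 / 10.6 = 17.042

17.042


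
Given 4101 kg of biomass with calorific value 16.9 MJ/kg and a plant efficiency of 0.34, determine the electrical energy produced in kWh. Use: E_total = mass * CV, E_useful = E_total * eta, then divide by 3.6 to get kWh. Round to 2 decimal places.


Total energy = mass * CV = 4101 * 16.9 = 69306.9 MJ
Useful energy = total * eta = 69306.9 * 0.34 = 23564.35 MJ
Convert to kWh: 23564.35 / 3.6
Useful energy = 6545.65 kWh

6545.65


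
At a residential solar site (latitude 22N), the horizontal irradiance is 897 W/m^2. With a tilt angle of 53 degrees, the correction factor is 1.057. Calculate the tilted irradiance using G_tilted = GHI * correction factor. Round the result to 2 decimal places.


Identify the given values:
  GHI = 897 W/m^2, tilt correction factor = 1.057
Apply the formula G_tilted = GHI * factor:
  G_tilted = 897 * 1.057
  G_tilted = 948.13 W/m^2

948.13


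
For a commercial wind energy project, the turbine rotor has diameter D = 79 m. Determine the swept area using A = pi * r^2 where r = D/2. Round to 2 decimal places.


Compute the rotor radius:
  r = D / 2 = 79 / 2 = 39.5 m
Calculate swept area:
  A = pi * r^2 = pi * 39.5^2
  A = 4901.67 m^2

4901.67


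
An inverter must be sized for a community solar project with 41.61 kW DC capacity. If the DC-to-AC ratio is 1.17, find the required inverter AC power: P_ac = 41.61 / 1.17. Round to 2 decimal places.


The inverter AC capacity is determined by the DC/AC ratio.
Given: P_dc = 41.61 kW, DC/AC ratio = 1.17
P_ac = P_dc / ratio = 41.61 / 1.17
P_ac = 35.56 kW

35.56


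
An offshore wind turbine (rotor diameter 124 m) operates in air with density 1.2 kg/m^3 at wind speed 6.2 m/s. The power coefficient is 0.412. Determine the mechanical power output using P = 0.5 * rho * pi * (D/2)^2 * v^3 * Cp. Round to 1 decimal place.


Step 1 -- Compute swept area:
  A = pi * (D/2)^2 = pi * (124/2)^2 = 12076.28 m^2
Step 2 -- Apply wind power equation:
  P = 0.5 * rho * A * v^3 * Cp
  v^3 = 6.2^3 = 238.328
  P = 0.5 * 1.2 * 12076.28 * 238.328 * 0.412
  P = 711470.3 W

711470.3


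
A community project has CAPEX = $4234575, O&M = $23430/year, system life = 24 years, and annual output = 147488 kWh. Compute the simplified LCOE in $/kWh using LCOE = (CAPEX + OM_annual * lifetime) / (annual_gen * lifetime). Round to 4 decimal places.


Total cost = CAPEX + OM * lifetime = 4234575 + 23430 * 24 = 4234575 + 562320 = 4796895
Total generation = annual * lifetime = 147488 * 24 = 3539712 kWh
LCOE = 4796895 / 3539712
LCOE = 1.3552 $/kWh

1.3552


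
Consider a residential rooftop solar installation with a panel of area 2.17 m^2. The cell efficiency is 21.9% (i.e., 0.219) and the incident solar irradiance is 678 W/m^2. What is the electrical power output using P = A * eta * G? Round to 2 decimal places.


Use the solar power formula P = A * eta * G.
Given: A = 2.17 m^2, eta = 0.219, G = 678 W/m^2
P = 2.17 * 0.219 * 678
P = 322.21 W

322.21


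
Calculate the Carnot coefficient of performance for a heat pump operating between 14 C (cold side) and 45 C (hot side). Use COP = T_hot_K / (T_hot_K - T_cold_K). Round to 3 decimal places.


Convert to Kelvin:
  T_hot = 45 + 273.15 = 318.15 K
  T_cold = 14 + 273.15 = 287.15 K
Apply Carnot COP formula:
  COP = T_hot_K / (T_hot_K - T_cold_K) = 318.15 / 31.0
  COP = 10.263

10.263


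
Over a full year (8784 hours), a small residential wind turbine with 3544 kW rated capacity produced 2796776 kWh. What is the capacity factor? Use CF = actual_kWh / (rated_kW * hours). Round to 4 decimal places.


Capacity factor = actual output / maximum possible output
Maximum possible = rated * hours = 3544 * 8784 = 31130496 kWh
CF = 2796776 / 31130496
CF = 0.0898

0.0898


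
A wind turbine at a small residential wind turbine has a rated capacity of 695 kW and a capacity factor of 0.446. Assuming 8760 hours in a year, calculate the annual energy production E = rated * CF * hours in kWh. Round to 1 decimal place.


Annual energy = rated_kW * capacity_factor * hours_per_year
Given: P_rated = 695 kW, CF = 0.446, hours = 8760
E = 695 * 0.446 * 8760
E = 2715337.2 kWh

2715337.2


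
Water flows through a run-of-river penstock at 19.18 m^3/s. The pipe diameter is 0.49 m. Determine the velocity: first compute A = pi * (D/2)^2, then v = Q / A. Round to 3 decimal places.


Compute pipe cross-sectional area:
  A = pi * (D/2)^2 = pi * (0.49/2)^2 = 0.1886 m^2
Calculate velocity:
  v = Q / A = 19.18 / 0.1886
  v = 101.711 m/s

101.711


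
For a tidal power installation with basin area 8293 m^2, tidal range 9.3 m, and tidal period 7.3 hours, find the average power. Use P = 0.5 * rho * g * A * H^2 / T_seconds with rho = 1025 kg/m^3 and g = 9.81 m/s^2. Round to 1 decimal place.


Convert period to seconds: T = 7.3 * 3600 = 26280.0 s
H^2 = 9.3^2 = 86.49
P = 0.5 * rho * g * A * H^2 / T
P = 0.5 * 1025 * 9.81 * 8293 * 86.49 / 26280.0
P = 137219.3 W

137219.3


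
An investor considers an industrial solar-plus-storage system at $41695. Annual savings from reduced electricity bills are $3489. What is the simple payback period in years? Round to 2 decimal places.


Simple payback period = initial cost / annual savings
Payback = 41695 / 3489
Payback = 11.95 years

11.95


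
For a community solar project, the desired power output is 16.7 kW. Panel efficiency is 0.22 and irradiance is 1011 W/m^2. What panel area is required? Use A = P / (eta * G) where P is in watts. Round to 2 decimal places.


Convert target power to watts: P = 16.7 * 1000 = 16700.0 W
Compute denominator: eta * G = 0.22 * 1011 = 222.42
Required area A = P / (eta * G) = 16700.0 / 222.42
A = 75.08 m^2

75.08


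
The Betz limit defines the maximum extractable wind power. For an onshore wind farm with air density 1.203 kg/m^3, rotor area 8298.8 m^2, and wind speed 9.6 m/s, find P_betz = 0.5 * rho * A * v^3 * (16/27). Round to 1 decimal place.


The Betz coefficient Cp_max = 16/27 = 0.5926
v^3 = 9.6^3 = 884.736
P_betz = 0.5 * rho * A * v^3 * Cp_max
P_betz = 0.5 * 1.203 * 8298.8 * 884.736 * 0.5926
P_betz = 2617103.2 W

2617103.2


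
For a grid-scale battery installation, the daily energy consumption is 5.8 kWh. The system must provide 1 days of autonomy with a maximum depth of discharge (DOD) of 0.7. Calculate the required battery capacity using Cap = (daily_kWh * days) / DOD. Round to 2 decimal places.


Total energy needed = daily * days = 5.8 * 1 = 5.8 kWh
Account for depth of discharge:
  Cap = total_energy / DOD = 5.8 / 0.7
  Cap = 8.29 kWh

8.29


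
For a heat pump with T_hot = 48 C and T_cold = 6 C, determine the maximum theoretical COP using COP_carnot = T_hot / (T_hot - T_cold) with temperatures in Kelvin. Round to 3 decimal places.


Convert to Kelvin:
  T_hot = 48 + 273.15 = 321.15 K
  T_cold = 6 + 273.15 = 279.15 K
Apply Carnot COP formula:
  COP = T_hot_K / (T_hot_K - T_cold_K) = 321.15 / 42.0
  COP = 7.646

7.646


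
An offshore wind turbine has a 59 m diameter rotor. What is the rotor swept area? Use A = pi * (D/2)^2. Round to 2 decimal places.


Compute the rotor radius:
  r = D / 2 = 59 / 2 = 29.5 m
Calculate swept area:
  A = pi * r^2 = pi * 29.5^2
  A = 2733.97 m^2

2733.97


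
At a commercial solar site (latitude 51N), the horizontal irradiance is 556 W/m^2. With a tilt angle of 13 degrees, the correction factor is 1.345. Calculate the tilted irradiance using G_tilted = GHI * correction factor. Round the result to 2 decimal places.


Identify the given values:
  GHI = 556 W/m^2, tilt correction factor = 1.345
Apply the formula G_tilted = GHI * factor:
  G_tilted = 556 * 1.345
  G_tilted = 747.82 W/m^2

747.82


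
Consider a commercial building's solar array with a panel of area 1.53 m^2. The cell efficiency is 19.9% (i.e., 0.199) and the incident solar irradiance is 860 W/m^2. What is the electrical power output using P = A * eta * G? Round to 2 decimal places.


Use the solar power formula P = A * eta * G.
Given: A = 1.53 m^2, eta = 0.199, G = 860 W/m^2
P = 1.53 * 0.199 * 860
P = 261.84 W

261.84


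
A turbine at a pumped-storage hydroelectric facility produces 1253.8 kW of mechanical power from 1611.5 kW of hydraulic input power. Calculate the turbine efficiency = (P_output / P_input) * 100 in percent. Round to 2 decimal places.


Turbine efficiency = (output power / input power) * 100
eta = (1253.8 / 1611.5) * 100
eta = 77.80%

77.80


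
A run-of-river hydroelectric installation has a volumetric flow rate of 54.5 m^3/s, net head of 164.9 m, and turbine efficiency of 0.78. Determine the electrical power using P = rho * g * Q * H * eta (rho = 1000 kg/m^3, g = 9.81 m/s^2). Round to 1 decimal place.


Apply the hydropower formula P = rho * g * Q * H * eta
rho * g = 1000 * 9.81 = 9810.0
P = 9810.0 * 54.5 * 164.9 * 0.78
P = 68767109.2 W

68767109.2


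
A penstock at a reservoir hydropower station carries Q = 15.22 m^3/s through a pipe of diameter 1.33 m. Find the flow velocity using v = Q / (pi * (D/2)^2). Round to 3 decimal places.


Compute pipe cross-sectional area:
  A = pi * (D/2)^2 = pi * (1.33/2)^2 = 1.3893 m^2
Calculate velocity:
  v = Q / A = 15.22 / 1.3893
  v = 10.955 m/s

10.955


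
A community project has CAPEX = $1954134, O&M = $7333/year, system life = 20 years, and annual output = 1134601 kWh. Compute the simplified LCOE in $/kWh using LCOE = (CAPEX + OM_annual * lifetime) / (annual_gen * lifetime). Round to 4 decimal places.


Total cost = CAPEX + OM * lifetime = 1954134 + 7333 * 20 = 1954134 + 146660 = 2100794
Total generation = annual * lifetime = 1134601 * 20 = 22692020 kWh
LCOE = 2100794 / 22692020
LCOE = 0.0926 $/kWh

0.0926


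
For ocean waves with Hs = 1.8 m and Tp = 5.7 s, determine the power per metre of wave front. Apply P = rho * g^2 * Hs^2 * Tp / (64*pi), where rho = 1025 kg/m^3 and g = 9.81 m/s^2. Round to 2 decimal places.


Apply wave power formula:
  g^2 = 9.81^2 = 96.2361
  Hs^2 = 1.8^2 = 3.24
  Numerator = rho * g^2 * Hs^2 * Tp = 1025 * 96.2361 * 3.24 * 5.7 = 1821720.5
  Denominator = 64 * pi = 201.0619
  P = 1821720.5 / 201.0619 = 9060.49 W/m

9060.49


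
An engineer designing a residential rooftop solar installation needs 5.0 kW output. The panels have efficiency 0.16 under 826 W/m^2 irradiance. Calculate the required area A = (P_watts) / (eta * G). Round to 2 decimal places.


Convert target power to watts: P = 5.0 * 1000 = 5000.0 W
Compute denominator: eta * G = 0.16 * 826 = 132.16
Required area A = P / (eta * G) = 5000.0 / 132.16
A = 37.83 m^2

37.83


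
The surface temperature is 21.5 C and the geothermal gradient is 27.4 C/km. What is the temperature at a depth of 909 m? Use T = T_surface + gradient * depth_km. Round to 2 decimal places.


Convert depth to km: 909 / 1000 = 0.909 km
Temperature increase = gradient * depth_km = 27.4 * 0.909 = 24.91 C
Temperature at depth = T_surface + delta_T = 21.5 + 24.91
T = 46.41 C

46.41


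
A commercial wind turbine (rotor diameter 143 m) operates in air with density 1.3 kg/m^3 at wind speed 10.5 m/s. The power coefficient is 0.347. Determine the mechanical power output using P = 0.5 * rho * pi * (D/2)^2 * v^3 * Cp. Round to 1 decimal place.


Step 1 -- Compute swept area:
  A = pi * (D/2)^2 = pi * (143/2)^2 = 16060.61 m^2
Step 2 -- Apply wind power equation:
  P = 0.5 * rho * A * v^3 * Cp
  v^3 = 10.5^3 = 1157.625
  P = 0.5 * 1.3 * 16060.61 * 1157.625 * 0.347
  P = 4193461.7 W

4193461.7


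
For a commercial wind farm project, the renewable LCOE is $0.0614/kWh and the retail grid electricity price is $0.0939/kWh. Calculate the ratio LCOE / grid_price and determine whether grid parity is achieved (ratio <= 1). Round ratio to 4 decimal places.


Compare LCOE to grid price:
  LCOE = $0.0614/kWh, Grid price = $0.0939/kWh
  Ratio = LCOE / grid_price = 0.0614 / 0.0939 = 0.6539
  Grid parity achieved (ratio <= 1)? yes

0.6539


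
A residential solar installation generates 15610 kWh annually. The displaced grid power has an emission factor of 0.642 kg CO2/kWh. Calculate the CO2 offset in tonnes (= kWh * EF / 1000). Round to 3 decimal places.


CO2 offset in kg = generation * emission_factor
CO2 offset = 15610 * 0.642 = 10021.62 kg
Convert to tonnes:
  CO2 offset = 10021.62 / 1000 = 10.022 tonnes

10.022


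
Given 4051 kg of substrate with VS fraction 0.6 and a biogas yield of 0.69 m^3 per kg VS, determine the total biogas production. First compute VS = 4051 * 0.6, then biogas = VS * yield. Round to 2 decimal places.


Compute volatile solids:
  VS = mass * VS_fraction = 4051 * 0.6 = 2430.6 kg
Calculate biogas volume:
  Biogas = VS * specific_yield = 2430.6 * 0.69
  Biogas = 1677.11 m^3

1677.11


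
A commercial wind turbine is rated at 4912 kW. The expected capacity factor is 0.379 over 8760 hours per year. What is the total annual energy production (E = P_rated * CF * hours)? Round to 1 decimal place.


Annual energy = rated_kW * capacity_factor * hours_per_year
Given: P_rated = 4912 kW, CF = 0.379, hours = 8760
E = 4912 * 0.379 * 8760
E = 16308036.5 kWh

16308036.5


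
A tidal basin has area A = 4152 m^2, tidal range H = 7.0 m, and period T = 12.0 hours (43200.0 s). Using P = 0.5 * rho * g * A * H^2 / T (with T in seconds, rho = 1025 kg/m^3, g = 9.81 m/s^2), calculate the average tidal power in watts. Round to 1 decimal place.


Convert period to seconds: T = 12.0 * 3600 = 43200.0 s
H^2 = 7.0^2 = 49.0
P = 0.5 * rho * g * A * H^2 / T
P = 0.5 * 1025 * 9.81 * 4152 * 49.0 / 43200.0
P = 23677.3 W

23677.3


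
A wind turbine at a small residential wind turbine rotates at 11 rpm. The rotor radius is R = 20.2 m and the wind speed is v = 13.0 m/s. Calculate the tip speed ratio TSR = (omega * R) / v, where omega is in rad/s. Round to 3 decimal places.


Convert rotational speed to rad/s:
  omega = 11 * 2 * pi / 60 = 1.1519 rad/s
Compute tip speed:
  v_tip = omega * R = 1.1519 * 20.2 = 23.269 m/s
Tip speed ratio:
  TSR = v_tip / v_wind = 23.269 / 13.0 = 1.790

1.790


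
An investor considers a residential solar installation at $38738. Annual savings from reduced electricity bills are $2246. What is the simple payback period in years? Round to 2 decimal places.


Simple payback period = initial cost / annual savings
Payback = 38738 / 2246
Payback = 17.25 years

17.25


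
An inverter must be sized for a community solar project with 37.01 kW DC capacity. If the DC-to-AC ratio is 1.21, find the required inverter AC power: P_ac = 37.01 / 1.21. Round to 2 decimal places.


The inverter AC capacity is determined by the DC/AC ratio.
Given: P_dc = 37.01 kW, DC/AC ratio = 1.21
P_ac = P_dc / ratio = 37.01 / 1.21
P_ac = 30.59 kW

30.59


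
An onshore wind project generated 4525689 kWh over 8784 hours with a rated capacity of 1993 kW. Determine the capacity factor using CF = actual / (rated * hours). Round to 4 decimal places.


Capacity factor = actual output / maximum possible output
Maximum possible = rated * hours = 1993 * 8784 = 17506512 kWh
CF = 4525689 / 17506512
CF = 0.2585

0.2585
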